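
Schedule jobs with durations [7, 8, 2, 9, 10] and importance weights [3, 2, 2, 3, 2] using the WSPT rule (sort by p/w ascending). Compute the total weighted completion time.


Compute p/w ratios and sort ascending (WSPT): [(2, 2), (7, 3), (9, 3), (8, 2), (10, 2)]
Compute weighted completion times:
  Job (p=2,w=2): C=2, w*C=2*2=4
  Job (p=7,w=3): C=9, w*C=3*9=27
  Job (p=9,w=3): C=18, w*C=3*18=54
  Job (p=8,w=2): C=26, w*C=2*26=52
  Job (p=10,w=2): C=36, w*C=2*36=72
Total weighted completion time = 209

209


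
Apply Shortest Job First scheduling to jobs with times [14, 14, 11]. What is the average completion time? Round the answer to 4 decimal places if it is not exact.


SJF order (ascending): [11, 14, 14]
Completion times:
  Job 1: burst=11, C=11
  Job 2: burst=14, C=25
  Job 3: burst=14, C=39
Average completion = 75/3 = 25.0

25.0


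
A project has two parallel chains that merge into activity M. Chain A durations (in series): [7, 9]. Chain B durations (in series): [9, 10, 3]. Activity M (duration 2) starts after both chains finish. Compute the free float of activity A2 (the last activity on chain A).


ES(A2) = sum of predecessors on chain A = 7
EF(A2) = ES + duration = 7 + 9 = 16
Successor of A2 is M. ES(M) = max(sum(A), sum(B)) = max(16, 22) = 22
Free float = ES(successor) - EF(current) = 22 - 16 = 6

6


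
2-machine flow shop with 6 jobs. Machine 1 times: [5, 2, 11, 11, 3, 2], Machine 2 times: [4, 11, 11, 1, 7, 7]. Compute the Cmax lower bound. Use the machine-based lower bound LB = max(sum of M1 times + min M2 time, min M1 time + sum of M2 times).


LB1 = sum(M1 times) + min(M2 times) = 34 + 1 = 35
LB2 = min(M1 times) + sum(M2 times) = 2 + 41 = 43
Lower bound = max(LB1, LB2) = max(35, 43) = 43

43


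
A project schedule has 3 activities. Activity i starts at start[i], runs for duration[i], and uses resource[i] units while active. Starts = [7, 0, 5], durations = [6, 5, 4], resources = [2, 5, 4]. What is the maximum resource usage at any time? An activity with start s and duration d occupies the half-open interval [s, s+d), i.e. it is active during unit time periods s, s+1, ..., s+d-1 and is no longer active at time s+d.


Each activity i is active on [start_i, start_i + duration_i).
Compute total resource usage per time slot:
  t=0: active resources = [5], total = 5
  t=1: active resources = [5], total = 5
  t=2: active resources = [5], total = 5
  t=3: active resources = [5], total = 5
  t=4: active resources = [5], total = 5
  t=5: active resources = [4], total = 4
  t=6: active resources = [4], total = 4
  t=7: active resources = [2, 4], total = 6
  t=8: active resources = [2, 4], total = 6
  t=9: active resources = [2], total = 2
  t=10: active resources = [2], total = 2
  t=11: active resources = [2], total = 2
  t=12: active resources = [2], total = 2
Peak resource demand = 6

6


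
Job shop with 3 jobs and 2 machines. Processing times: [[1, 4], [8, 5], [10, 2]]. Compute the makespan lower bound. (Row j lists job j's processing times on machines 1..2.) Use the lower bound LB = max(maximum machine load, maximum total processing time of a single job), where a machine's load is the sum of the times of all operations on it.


Machine loads:
  Machine 1: 1 + 8 + 10 = 19
  Machine 2: 4 + 5 + 2 = 11
Max machine load = 19
Job totals:
  Job 1: 5
  Job 2: 13
  Job 3: 12
Max job total = 13
Lower bound = max(19, 13) = 19

19


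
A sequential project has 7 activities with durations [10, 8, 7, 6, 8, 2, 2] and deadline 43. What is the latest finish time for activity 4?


LF(activity 4) = deadline - sum of successor durations
Successors: activities 5 through 7 with durations [8, 2, 2]
Sum of successor durations = 12
LF = 43 - 12 = 31

31


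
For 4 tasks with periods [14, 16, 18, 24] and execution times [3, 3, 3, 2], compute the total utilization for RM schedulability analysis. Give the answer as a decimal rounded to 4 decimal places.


Compute individual utilizations (exact fractions):
  Task 1: C/T = 3/14 (approx. 0.2143)
  Task 2: C/T = 3/16 (approx. 0.1875)
  Task 3: C/T = 3/18 = 1/6 (approx. 0.1667)
  Task 4: C/T = 2/24 = 1/12 (approx. 0.0833)
Total utilization U = 3/14 + 3/16 + 1/6 + 1/12 = 73/112
Rounded to 4 decimal places: U = 0.6518
RM (Liu & Layland) bound for 4 tasks = 0.756828; compare with U = 73/112 (approx. 0.651786)
U <= bound, so schedulable by RM sufficient condition.

0.6518


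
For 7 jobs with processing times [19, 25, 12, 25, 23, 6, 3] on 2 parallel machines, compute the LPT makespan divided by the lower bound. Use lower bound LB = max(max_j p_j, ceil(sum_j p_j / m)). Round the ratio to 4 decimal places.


LPT order: [25, 25, 23, 19, 12, 6, 3]
Machine loads after assignment: [57, 56]
LPT makespan = 57
Lower bound = max(max_job, ceil(total/2)) = max(25, 57) = 57
Ratio = 57 / 57 = 1.0

1.0


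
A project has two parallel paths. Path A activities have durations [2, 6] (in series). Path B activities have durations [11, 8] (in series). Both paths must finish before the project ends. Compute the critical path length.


Path A total = 2 + 6 = 8
Path B total = 11 + 8 = 19
Critical path = longest path = max(8, 19) = 19

19


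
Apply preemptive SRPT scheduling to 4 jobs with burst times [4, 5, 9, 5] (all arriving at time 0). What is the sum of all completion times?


Since all jobs arrive at t=0, SRPT equals SPT ordering.
SPT order: [4, 5, 5, 9]
Completion times:
  Job 1: p=4, C=4
  Job 2: p=5, C=9
  Job 3: p=5, C=14
  Job 4: p=9, C=23
Total completion time = 4 + 9 + 14 + 23 = 50

50


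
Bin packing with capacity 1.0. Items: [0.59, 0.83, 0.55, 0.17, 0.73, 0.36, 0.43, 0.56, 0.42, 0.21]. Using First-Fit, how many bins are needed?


Place items sequentially using First-Fit:
  Item 0.59 -> new Bin 1
  Item 0.83 -> new Bin 2
  Item 0.55 -> new Bin 3
  Item 0.17 -> Bin 1 (now 0.76)
  Item 0.73 -> new Bin 4
  Item 0.36 -> Bin 3 (now 0.91)
  Item 0.43 -> new Bin 5
  Item 0.56 -> Bin 5 (now 0.99)
  Item 0.42 -> new Bin 6
  Item 0.21 -> Bin 1 (now 0.97)
Total bins used = 6

6


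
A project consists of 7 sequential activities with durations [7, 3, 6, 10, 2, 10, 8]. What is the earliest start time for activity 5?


Activity 5 starts after activities 1 through 4 complete.
Predecessor durations: [7, 3, 6, 10]
ES = 7 + 3 + 6 + 10 = 26

26


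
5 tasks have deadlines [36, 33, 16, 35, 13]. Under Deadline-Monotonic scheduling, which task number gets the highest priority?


Sort tasks by relative deadline (ascending):
  Task 5: deadline = 13
  Task 3: deadline = 16
  Task 2: deadline = 33
  Task 4: deadline = 35
  Task 1: deadline = 36
Priority order (highest first): [5, 3, 2, 4, 1]
Highest priority task = 5

5


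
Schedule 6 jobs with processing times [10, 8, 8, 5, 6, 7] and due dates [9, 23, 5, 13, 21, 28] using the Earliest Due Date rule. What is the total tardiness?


Sort by due date (EDD order): [(8, 5), (10, 9), (5, 13), (6, 21), (8, 23), (7, 28)]
Compute completion times and tardiness:
  Job 1: p=8, d=5, C=8, tardiness=max(0,8-5)=3
  Job 2: p=10, d=9, C=18, tardiness=max(0,18-9)=9
  Job 3: p=5, d=13, C=23, tardiness=max(0,23-13)=10
  Job 4: p=6, d=21, C=29, tardiness=max(0,29-21)=8
  Job 5: p=8, d=23, C=37, tardiness=max(0,37-23)=14
  Job 6: p=7, d=28, C=44, tardiness=max(0,44-28)=16
Total tardiness = 60

60


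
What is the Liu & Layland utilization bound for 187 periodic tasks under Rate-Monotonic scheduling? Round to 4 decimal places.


Compute 2^(1/187) = 1.0037135476
Subtract 1: 1.0037135476 - 1 = 0.0037135476
Multiply by n: 187 * 0.0037135476 = 0.6944334012
Round to 4 dp: 0.6944

0.6944


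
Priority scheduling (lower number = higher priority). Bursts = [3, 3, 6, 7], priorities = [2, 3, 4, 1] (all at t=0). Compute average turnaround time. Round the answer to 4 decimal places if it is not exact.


Sort by priority (ascending = highest first):
Order: [(1, 7), (2, 3), (3, 3), (4, 6)]
Completion times:
  Priority 1, burst=7, C=7
  Priority 2, burst=3, C=10
  Priority 3, burst=3, C=13
  Priority 4, burst=6, C=19
Average turnaround = 49/4 = 12.25

12.25


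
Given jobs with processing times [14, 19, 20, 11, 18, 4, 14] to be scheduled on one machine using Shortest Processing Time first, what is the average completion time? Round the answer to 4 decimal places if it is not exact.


Sort jobs by processing time (SPT order): [4, 11, 14, 14, 18, 19, 20]
Compute completion times sequentially:
  Job 1: processing = 4, completes at 4
  Job 2: processing = 11, completes at 15
  Job 3: processing = 14, completes at 29
  Job 4: processing = 14, completes at 43
  Job 5: processing = 18, completes at 61
  Job 6: processing = 19, completes at 80
  Job 7: processing = 20, completes at 100
Sum of completion times = 332
Average completion time = 332/7 = 47.4286

47.4286


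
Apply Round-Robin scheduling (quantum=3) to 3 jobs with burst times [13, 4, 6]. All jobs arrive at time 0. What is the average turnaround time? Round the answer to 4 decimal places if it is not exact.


Time quantum = 3
Execution trace:
  J1 runs 3 units, time = 3
  J2 runs 3 units, time = 6
  J3 runs 3 units, time = 9
  J1 runs 3 units, time = 12
  J2 runs 1 units, time = 13
  J3 runs 3 units, time = 16
  J1 runs 3 units, time = 19
  J1 runs 3 units, time = 22
  J1 runs 1 units, time = 23
Finish times: [23, 13, 16]
Average turnaround = 52/3 = 17.3333

17.3333


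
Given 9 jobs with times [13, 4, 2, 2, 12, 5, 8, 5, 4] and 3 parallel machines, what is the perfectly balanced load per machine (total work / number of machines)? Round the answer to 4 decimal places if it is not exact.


Total processing time = 13 + 4 + 2 + 2 + 12 + 5 + 8 + 5 + 4 = 55
Number of machines = 3
Ideal balanced load = 55 / 3 = 18.3333

18.3333


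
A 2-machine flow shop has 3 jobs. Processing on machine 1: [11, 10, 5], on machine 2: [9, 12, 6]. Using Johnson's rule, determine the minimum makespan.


Apply Johnson's rule:
  Group 1 (a <= b): [(3, 5, 6), (2, 10, 12)]
  Group 2 (a > b): [(1, 11, 9)]
Optimal job order: [3, 2, 1]
Schedule:
  Job 3: M1 done at 5, M2 done at 11
  Job 2: M1 done at 15, M2 done at 27
  Job 1: M1 done at 26, M2 done at 36
Makespan = 36

36


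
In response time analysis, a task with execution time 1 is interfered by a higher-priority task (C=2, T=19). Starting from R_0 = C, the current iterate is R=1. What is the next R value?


R_next = C + ceil(R_prev / T_hp) * C_hp
ceil(1 / 19) = ceil(0.0526) = 1
Interference = 1 * 2 = 2
R_next = 1 + 2 = 3

3


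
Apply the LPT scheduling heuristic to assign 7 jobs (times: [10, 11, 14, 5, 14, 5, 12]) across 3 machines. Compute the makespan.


Sort jobs in decreasing order (LPT): [14, 14, 12, 11, 10, 5, 5]
Assign each job to the least loaded machine:
  Machine 1: jobs [14, 10], load = 24
  Machine 2: jobs [14, 5, 5], load = 24
  Machine 3: jobs [12, 11], load = 23
Makespan = max load = 24

24


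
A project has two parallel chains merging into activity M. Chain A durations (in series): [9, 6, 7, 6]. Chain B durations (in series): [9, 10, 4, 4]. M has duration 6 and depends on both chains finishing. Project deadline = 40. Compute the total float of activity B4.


Forward pass: ES(B4) = sum of predecessors on chain B = 23
EF = ES + duration = 23 + 4 = 27
Backward pass: LF(M) = deadline = 40; LS(M) = 40 - 6 = 34
LF(B4) = LS(M) - sum(successors on chain B) = 34 - 0 = 34
LS = LF - duration = 34 - 4 = 30
Total float = LS - ES = 30 - 23 = 7

7


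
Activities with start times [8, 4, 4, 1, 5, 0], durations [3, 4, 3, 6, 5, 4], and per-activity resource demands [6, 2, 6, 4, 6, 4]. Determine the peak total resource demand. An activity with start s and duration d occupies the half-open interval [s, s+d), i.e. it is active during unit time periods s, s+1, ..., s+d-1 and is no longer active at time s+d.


Each activity i is active on [start_i, start_i + duration_i).
Compute total resource usage per time slot:
  t=0: active resources = [4], total = 4
  t=1: active resources = [4, 4], total = 8
  t=2: active resources = [4, 4], total = 8
  t=3: active resources = [4, 4], total = 8
  t=4: active resources = [2, 6, 4], total = 12
  t=5: active resources = [2, 6, 4, 6], total = 18
  t=6: active resources = [2, 6, 4, 6], total = 18
  t=7: active resources = [2, 6], total = 8
  t=8: active resources = [6, 6], total = 12
  t=9: active resources = [6, 6], total = 12
  t=10: active resources = [6], total = 6
Peak resource demand = 18

18


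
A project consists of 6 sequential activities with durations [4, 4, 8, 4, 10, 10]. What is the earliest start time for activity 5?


Activity 5 starts after activities 1 through 4 complete.
Predecessor durations: [4, 4, 8, 4]
ES = 4 + 4 + 8 + 4 = 20

20


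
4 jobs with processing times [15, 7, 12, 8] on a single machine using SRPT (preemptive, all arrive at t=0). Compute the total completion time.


Since all jobs arrive at t=0, SRPT equals SPT ordering.
SPT order: [7, 8, 12, 15]
Completion times:
  Job 1: p=7, C=7
  Job 2: p=8, C=15
  Job 3: p=12, C=27
  Job 4: p=15, C=42
Total completion time = 7 + 15 + 27 + 42 = 91

91


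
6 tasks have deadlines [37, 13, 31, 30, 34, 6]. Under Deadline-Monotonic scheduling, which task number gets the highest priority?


Sort tasks by relative deadline (ascending):
  Task 6: deadline = 6
  Task 2: deadline = 13
  Task 4: deadline = 30
  Task 3: deadline = 31
  Task 5: deadline = 34
  Task 1: deadline = 37
Priority order (highest first): [6, 2, 4, 3, 5, 1]
Highest priority task = 6

6


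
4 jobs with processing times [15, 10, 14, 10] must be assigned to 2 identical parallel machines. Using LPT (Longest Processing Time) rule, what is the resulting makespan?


Sort jobs in decreasing order (LPT): [15, 14, 10, 10]
Assign each job to the least loaded machine:
  Machine 1: jobs [15, 10], load = 25
  Machine 2: jobs [14, 10], load = 24
Makespan = max load = 25

25


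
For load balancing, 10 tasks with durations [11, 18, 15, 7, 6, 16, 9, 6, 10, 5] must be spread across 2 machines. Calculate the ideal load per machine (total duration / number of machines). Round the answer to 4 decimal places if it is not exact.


Total processing time = 11 + 18 + 15 + 7 + 6 + 16 + 9 + 6 + 10 + 5 = 103
Number of machines = 2
Ideal balanced load = 103 / 2 = 51.5

51.5


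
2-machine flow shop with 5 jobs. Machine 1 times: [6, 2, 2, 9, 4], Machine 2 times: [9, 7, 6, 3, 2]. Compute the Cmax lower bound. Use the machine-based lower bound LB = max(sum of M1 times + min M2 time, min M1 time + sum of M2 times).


LB1 = sum(M1 times) + min(M2 times) = 23 + 2 = 25
LB2 = min(M1 times) + sum(M2 times) = 2 + 27 = 29
Lower bound = max(LB1, LB2) = max(25, 29) = 29

29


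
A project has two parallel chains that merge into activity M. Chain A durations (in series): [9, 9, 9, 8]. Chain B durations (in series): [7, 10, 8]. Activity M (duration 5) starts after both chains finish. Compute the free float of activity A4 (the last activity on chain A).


ES(A4) = sum of predecessors on chain A = 27
EF(A4) = ES + duration = 27 + 8 = 35
Successor of A4 is M. ES(M) = max(sum(A), sum(B)) = max(35, 25) = 35
Free float = ES(successor) - EF(current) = 35 - 35 = 0

0


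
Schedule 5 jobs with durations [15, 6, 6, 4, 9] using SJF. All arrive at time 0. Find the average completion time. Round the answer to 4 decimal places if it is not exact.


SJF order (ascending): [4, 6, 6, 9, 15]
Completion times:
  Job 1: burst=4, C=4
  Job 2: burst=6, C=10
  Job 3: burst=6, C=16
  Job 4: burst=9, C=25
  Job 5: burst=15, C=40
Average completion = 95/5 = 19.0

19.0


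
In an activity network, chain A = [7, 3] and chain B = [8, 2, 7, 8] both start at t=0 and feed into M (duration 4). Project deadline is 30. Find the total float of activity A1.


Forward pass: ES(A1) = sum of predecessors on chain A = 0
EF = ES + duration = 0 + 7 = 7
Backward pass: LF(M) = deadline = 30; LS(M) = 30 - 4 = 26
LF(A1) = LS(M) - sum(successors on chain A) = 26 - 3 = 23
LS = LF - duration = 23 - 7 = 16
Total float = LS - ES = 16 - 0 = 16

16


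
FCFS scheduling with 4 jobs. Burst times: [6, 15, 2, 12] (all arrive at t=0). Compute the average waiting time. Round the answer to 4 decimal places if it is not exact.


FCFS order (as given): [6, 15, 2, 12]
Waiting times:
  Job 1: wait = 0
  Job 2: wait = 6
  Job 3: wait = 21
  Job 4: wait = 23
Sum of waiting times = 50
Average waiting time = 50/4 = 12.5

12.5


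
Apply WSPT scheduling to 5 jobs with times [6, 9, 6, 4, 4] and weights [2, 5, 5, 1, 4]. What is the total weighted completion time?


Compute p/w ratios and sort ascending (WSPT): [(4, 4), (6, 5), (9, 5), (6, 2), (4, 1)]
Compute weighted completion times:
  Job (p=4,w=4): C=4, w*C=4*4=16
  Job (p=6,w=5): C=10, w*C=5*10=50
  Job (p=9,w=5): C=19, w*C=5*19=95
  Job (p=6,w=2): C=25, w*C=2*25=50
  Job (p=4,w=1): C=29, w*C=1*29=29
Total weighted completion time = 240

240


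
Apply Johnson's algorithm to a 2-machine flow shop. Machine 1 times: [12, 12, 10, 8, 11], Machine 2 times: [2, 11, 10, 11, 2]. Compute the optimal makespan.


Apply Johnson's rule:
  Group 1 (a <= b): [(4, 8, 11), (3, 10, 10)]
  Group 2 (a > b): [(2, 12, 11), (1, 12, 2), (5, 11, 2)]
Optimal job order: [4, 3, 2, 1, 5]
Schedule:
  Job 4: M1 done at 8, M2 done at 19
  Job 3: M1 done at 18, M2 done at 29
  Job 2: M1 done at 30, M2 done at 41
  Job 1: M1 done at 42, M2 done at 44
  Job 5: M1 done at 53, M2 done at 55
Makespan = 55

55


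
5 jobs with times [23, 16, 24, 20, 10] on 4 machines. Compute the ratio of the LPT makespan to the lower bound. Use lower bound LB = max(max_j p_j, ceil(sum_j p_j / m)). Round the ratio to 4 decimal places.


LPT order: [24, 23, 20, 16, 10]
Machine loads after assignment: [24, 23, 20, 26]
LPT makespan = 26
Lower bound = max(max_job, ceil(total/4)) = max(24, 24) = 24
Ratio = 26 / 24 = 1.0833

1.0833


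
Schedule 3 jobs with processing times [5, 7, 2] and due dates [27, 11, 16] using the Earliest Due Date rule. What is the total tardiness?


Sort by due date (EDD order): [(7, 11), (2, 16), (5, 27)]
Compute completion times and tardiness:
  Job 1: p=7, d=11, C=7, tardiness=max(0,7-11)=0
  Job 2: p=2, d=16, C=9, tardiness=max(0,9-16)=0
  Job 3: p=5, d=27, C=14, tardiness=max(0,14-27)=0
Total tardiness = 0

0


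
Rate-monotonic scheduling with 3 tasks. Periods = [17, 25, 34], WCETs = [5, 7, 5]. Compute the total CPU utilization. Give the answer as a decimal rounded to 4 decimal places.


Compute individual utilizations (exact fractions):
  Task 1: C/T = 5/17 (approx. 0.2941)
  Task 2: C/T = 7/25 (approx. 0.28)
  Task 3: C/T = 5/34 (approx. 0.1471)
Total utilization U = 5/17 + 7/25 + 5/34 = 613/850
Rounded to 4 decimal places: U = 0.7212
RM (Liu & Layland) bound for 3 tasks = 0.779763; compare with U = 613/850 (approx. 0.721176)
U <= bound, so schedulable by RM sufficient condition.

0.7212


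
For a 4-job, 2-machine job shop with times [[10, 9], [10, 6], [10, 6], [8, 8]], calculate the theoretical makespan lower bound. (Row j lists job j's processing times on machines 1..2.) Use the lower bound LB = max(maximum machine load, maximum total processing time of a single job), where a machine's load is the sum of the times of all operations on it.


Machine loads:
  Machine 1: 10 + 10 + 10 + 8 = 38
  Machine 2: 9 + 6 + 6 + 8 = 29
Max machine load = 38
Job totals:
  Job 1: 19
  Job 2: 16
  Job 3: 16
  Job 4: 16
Max job total = 19
Lower bound = max(38, 19) = 38

38


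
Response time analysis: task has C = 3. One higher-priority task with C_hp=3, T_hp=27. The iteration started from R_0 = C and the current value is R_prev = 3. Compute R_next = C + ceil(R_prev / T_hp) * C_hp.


R_next = C + ceil(R_prev / T_hp) * C_hp
ceil(3 / 27) = ceil(0.1111) = 1
Interference = 1 * 3 = 3
R_next = 3 + 3 = 6

6


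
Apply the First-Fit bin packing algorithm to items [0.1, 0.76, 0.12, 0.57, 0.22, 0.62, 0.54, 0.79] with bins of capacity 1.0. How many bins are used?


Place items sequentially using First-Fit:
  Item 0.1 -> new Bin 1
  Item 0.76 -> Bin 1 (now 0.86)
  Item 0.12 -> Bin 1 (now 0.98)
  Item 0.57 -> new Bin 2
  Item 0.22 -> Bin 2 (now 0.79)
  Item 0.62 -> new Bin 3
  Item 0.54 -> new Bin 4
  Item 0.79 -> new Bin 5
Total bins used = 5

5


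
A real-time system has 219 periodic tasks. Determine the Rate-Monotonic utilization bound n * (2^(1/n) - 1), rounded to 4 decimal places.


Compute 2^(1/219) = 1.0031700697
Subtract 1: 1.0031700697 - 1 = 0.0031700697
Multiply by n: 219 * 0.0031700697 = 0.6942452643
Round to 4 dp: 0.6942

0.6942


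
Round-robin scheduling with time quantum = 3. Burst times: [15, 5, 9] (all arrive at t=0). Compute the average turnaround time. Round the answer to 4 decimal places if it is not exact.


Time quantum = 3
Execution trace:
  J1 runs 3 units, time = 3
  J2 runs 3 units, time = 6
  J3 runs 3 units, time = 9
  J1 runs 3 units, time = 12
  J2 runs 2 units, time = 14
  J3 runs 3 units, time = 17
  J1 runs 3 units, time = 20
  J3 runs 3 units, time = 23
  J1 runs 3 units, time = 26
  J1 runs 3 units, time = 29
Finish times: [29, 14, 23]
Average turnaround = 66/3 = 22.0

22.0


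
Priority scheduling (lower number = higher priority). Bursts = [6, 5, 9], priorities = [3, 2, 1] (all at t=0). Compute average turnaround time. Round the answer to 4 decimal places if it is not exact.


Sort by priority (ascending = highest first):
Order: [(1, 9), (2, 5), (3, 6)]
Completion times:
  Priority 1, burst=9, C=9
  Priority 2, burst=5, C=14
  Priority 3, burst=6, C=20
Average turnaround = 43/3 = 14.3333

14.3333


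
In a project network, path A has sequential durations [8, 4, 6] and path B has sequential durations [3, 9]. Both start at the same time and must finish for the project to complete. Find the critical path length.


Path A total = 8 + 4 + 6 = 18
Path B total = 3 + 9 = 12
Critical path = longest path = max(18, 12) = 18

18


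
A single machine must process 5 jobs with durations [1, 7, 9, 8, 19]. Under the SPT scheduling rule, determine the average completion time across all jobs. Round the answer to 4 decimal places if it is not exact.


Sort jobs by processing time (SPT order): [1, 7, 8, 9, 19]
Compute completion times sequentially:
  Job 1: processing = 1, completes at 1
  Job 2: processing = 7, completes at 8
  Job 3: processing = 8, completes at 16
  Job 4: processing = 9, completes at 25
  Job 5: processing = 19, completes at 44
Sum of completion times = 94
Average completion time = 94/5 = 18.8

18.8


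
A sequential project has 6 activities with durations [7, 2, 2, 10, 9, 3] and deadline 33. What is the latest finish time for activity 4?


LF(activity 4) = deadline - sum of successor durations
Successors: activities 5 through 6 with durations [9, 3]
Sum of successor durations = 12
LF = 33 - 12 = 21

21


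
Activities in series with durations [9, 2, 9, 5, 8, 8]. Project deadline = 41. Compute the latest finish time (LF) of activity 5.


LF(activity 5) = deadline - sum of successor durations
Successors: activities 6 through 6 with durations [8]
Sum of successor durations = 8
LF = 41 - 8 = 33

33


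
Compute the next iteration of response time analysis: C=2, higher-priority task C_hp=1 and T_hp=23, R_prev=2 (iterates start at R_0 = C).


R_next = C + ceil(R_prev / T_hp) * C_hp
ceil(2 / 23) = ceil(0.087) = 1
Interference = 1 * 1 = 1
R_next = 2 + 1 = 3

3


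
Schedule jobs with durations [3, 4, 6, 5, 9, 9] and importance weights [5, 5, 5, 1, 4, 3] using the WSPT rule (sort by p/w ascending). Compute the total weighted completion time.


Compute p/w ratios and sort ascending (WSPT): [(3, 5), (4, 5), (6, 5), (9, 4), (9, 3), (5, 1)]
Compute weighted completion times:
  Job (p=3,w=5): C=3, w*C=5*3=15
  Job (p=4,w=5): C=7, w*C=5*7=35
  Job (p=6,w=5): C=13, w*C=5*13=65
  Job (p=9,w=4): C=22, w*C=4*22=88
  Job (p=9,w=3): C=31, w*C=3*31=93
  Job (p=5,w=1): C=36, w*C=1*36=36
Total weighted completion time = 332

332


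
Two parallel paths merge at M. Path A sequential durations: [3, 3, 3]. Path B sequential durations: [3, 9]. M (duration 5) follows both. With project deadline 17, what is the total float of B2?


Forward pass: ES(B2) = sum of predecessors on chain B = 3
EF = ES + duration = 3 + 9 = 12
Backward pass: LF(M) = deadline = 17; LS(M) = 17 - 5 = 12
LF(B2) = LS(M) - sum(successors on chain B) = 12 - 0 = 12
LS = LF - duration = 12 - 9 = 3
Total float = LS - ES = 3 - 3 = 0

0


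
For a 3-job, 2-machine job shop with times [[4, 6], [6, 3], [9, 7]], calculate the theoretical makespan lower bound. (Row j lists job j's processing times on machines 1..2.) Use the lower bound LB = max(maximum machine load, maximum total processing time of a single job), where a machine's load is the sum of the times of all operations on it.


Machine loads:
  Machine 1: 4 + 6 + 9 = 19
  Machine 2: 6 + 3 + 7 = 16
Max machine load = 19
Job totals:
  Job 1: 10
  Job 2: 9
  Job 3: 16
Max job total = 16
Lower bound = max(19, 16) = 19

19


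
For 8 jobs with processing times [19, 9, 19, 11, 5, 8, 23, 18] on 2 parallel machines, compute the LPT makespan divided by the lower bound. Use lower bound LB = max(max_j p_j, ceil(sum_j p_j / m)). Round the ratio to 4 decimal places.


LPT order: [23, 19, 19, 18, 11, 9, 8, 5]
Machine loads after assignment: [55, 57]
LPT makespan = 57
Lower bound = max(max_job, ceil(total/2)) = max(23, 56) = 56
Ratio = 57 / 56 = 1.0179

1.0179


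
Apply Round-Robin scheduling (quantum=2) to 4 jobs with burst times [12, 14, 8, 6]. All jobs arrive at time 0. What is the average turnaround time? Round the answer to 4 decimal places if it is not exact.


Time quantum = 2
Execution trace:
  J1 runs 2 units, time = 2
  J2 runs 2 units, time = 4
  J3 runs 2 units, time = 6
  J4 runs 2 units, time = 8
  J1 runs 2 units, time = 10
  J2 runs 2 units, time = 12
  J3 runs 2 units, time = 14
  J4 runs 2 units, time = 16
  J1 runs 2 units, time = 18
  J2 runs 2 units, time = 20
  J3 runs 2 units, time = 22
  J4 runs 2 units, time = 24
  J1 runs 2 units, time = 26
  J2 runs 2 units, time = 28
  J3 runs 2 units, time = 30
  J1 runs 2 units, time = 32
  J2 runs 2 units, time = 34
  J1 runs 2 units, time = 36
  J2 runs 2 units, time = 38
  J2 runs 2 units, time = 40
Finish times: [36, 40, 30, 24]
Average turnaround = 130/4 = 32.5

32.5


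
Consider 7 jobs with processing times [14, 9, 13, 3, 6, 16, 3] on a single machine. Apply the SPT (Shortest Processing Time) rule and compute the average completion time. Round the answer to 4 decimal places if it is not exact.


Sort jobs by processing time (SPT order): [3, 3, 6, 9, 13, 14, 16]
Compute completion times sequentially:
  Job 1: processing = 3, completes at 3
  Job 2: processing = 3, completes at 6
  Job 3: processing = 6, completes at 12
  Job 4: processing = 9, completes at 21
  Job 5: processing = 13, completes at 34
  Job 6: processing = 14, completes at 48
  Job 7: processing = 16, completes at 64
Sum of completion times = 188
Average completion time = 188/7 = 26.8571

26.8571


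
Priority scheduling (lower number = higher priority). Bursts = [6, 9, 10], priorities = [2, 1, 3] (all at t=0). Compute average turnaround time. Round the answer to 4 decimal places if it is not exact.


Sort by priority (ascending = highest first):
Order: [(1, 9), (2, 6), (3, 10)]
Completion times:
  Priority 1, burst=9, C=9
  Priority 2, burst=6, C=15
  Priority 3, burst=10, C=25
Average turnaround = 49/3 = 16.3333

16.3333


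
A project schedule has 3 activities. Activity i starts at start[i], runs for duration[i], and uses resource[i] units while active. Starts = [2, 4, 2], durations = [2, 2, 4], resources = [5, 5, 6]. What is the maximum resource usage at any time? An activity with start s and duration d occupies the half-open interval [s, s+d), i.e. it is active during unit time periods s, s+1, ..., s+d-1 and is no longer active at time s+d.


Each activity i is active on [start_i, start_i + duration_i).
Compute total resource usage per time slot:
  t=0: active resources = [], total = 0
  t=1: active resources = [], total = 0
  t=2: active resources = [5, 6], total = 11
  t=3: active resources = [5, 6], total = 11
  t=4: active resources = [5, 6], total = 11
  t=5: active resources = [5, 6], total = 11
Peak resource demand = 11

11


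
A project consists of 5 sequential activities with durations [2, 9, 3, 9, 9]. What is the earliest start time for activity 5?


Activity 5 starts after activities 1 through 4 complete.
Predecessor durations: [2, 9, 3, 9]
ES = 2 + 9 + 3 + 9 = 23

23


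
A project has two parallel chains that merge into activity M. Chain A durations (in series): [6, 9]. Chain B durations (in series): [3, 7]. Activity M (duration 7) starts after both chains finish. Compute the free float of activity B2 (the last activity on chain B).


ES(B2) = sum of predecessors on chain B = 3
EF(B2) = ES + duration = 3 + 7 = 10
Successor of B2 is M. ES(M) = max(sum(A), sum(B)) = max(15, 10) = 15
Free float = ES(successor) - EF(current) = 15 - 10 = 5

5


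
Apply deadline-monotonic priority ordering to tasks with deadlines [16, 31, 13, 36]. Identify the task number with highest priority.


Sort tasks by relative deadline (ascending):
  Task 3: deadline = 13
  Task 1: deadline = 16
  Task 2: deadline = 31
  Task 4: deadline = 36
Priority order (highest first): [3, 1, 2, 4]
Highest priority task = 3

3


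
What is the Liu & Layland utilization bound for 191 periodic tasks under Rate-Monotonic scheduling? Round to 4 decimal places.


Compute 2^(1/191) = 1.0036356358
Subtract 1: 1.0036356358 - 1 = 0.0036356358
Multiply by n: 191 * 0.0036356358 = 0.6944064378
Round to 4 dp: 0.6944

0.6944


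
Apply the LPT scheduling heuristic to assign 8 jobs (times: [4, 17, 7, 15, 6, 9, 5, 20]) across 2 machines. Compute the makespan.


Sort jobs in decreasing order (LPT): [20, 17, 15, 9, 7, 6, 5, 4]
Assign each job to the least loaded machine:
  Machine 1: jobs [20, 9, 7, 5], load = 41
  Machine 2: jobs [17, 15, 6, 4], load = 42
Makespan = max load = 42

42


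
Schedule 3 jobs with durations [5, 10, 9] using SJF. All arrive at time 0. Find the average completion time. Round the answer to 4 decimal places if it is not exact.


SJF order (ascending): [5, 9, 10]
Completion times:
  Job 1: burst=5, C=5
  Job 2: burst=9, C=14
  Job 3: burst=10, C=24
Average completion = 43/3 = 14.3333

14.3333


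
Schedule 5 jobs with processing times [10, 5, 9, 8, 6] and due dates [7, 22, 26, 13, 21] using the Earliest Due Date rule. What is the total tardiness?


Sort by due date (EDD order): [(10, 7), (8, 13), (6, 21), (5, 22), (9, 26)]
Compute completion times and tardiness:
  Job 1: p=10, d=7, C=10, tardiness=max(0,10-7)=3
  Job 2: p=8, d=13, C=18, tardiness=max(0,18-13)=5
  Job 3: p=6, d=21, C=24, tardiness=max(0,24-21)=3
  Job 4: p=5, d=22, C=29, tardiness=max(0,29-22)=7
  Job 5: p=9, d=26, C=38, tardiness=max(0,38-26)=12
Total tardiness = 30

30


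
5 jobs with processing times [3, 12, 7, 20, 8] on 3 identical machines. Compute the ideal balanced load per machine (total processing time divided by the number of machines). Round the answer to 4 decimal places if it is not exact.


Total processing time = 3 + 12 + 7 + 20 + 8 = 50
Number of machines = 3
Ideal balanced load = 50 / 3 = 16.6667

16.6667


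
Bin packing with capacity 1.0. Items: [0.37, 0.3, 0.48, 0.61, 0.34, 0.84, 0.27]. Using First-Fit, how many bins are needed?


Place items sequentially using First-Fit:
  Item 0.37 -> new Bin 1
  Item 0.3 -> Bin 1 (now 0.67)
  Item 0.48 -> new Bin 2
  Item 0.61 -> new Bin 3
  Item 0.34 -> Bin 2 (now 0.82)
  Item 0.84 -> new Bin 4
  Item 0.27 -> Bin 1 (now 0.94)
Total bins used = 4

4


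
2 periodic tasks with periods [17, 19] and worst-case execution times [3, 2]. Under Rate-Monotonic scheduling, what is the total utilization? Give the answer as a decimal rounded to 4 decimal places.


Compute individual utilizations (exact fractions):
  Task 1: C/T = 3/17 (approx. 0.1765)
  Task 2: C/T = 2/19 (approx. 0.1053)
Total utilization U = 3/17 + 2/19 = 91/323
Rounded to 4 decimal places: U = 0.2817
RM (Liu & Layland) bound for 2 tasks = 0.828427; compare with U = 91/323 (approx. 0.281734)
U <= bound, so schedulable by RM sufficient condition.

0.2817


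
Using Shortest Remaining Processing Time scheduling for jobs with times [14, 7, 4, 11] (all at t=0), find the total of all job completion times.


Since all jobs arrive at t=0, SRPT equals SPT ordering.
SPT order: [4, 7, 11, 14]
Completion times:
  Job 1: p=4, C=4
  Job 2: p=7, C=11
  Job 3: p=11, C=22
  Job 4: p=14, C=36
Total completion time = 4 + 11 + 22 + 36 = 73

73


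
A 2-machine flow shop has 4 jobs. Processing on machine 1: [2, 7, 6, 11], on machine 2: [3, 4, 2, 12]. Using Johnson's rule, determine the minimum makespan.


Apply Johnson's rule:
  Group 1 (a <= b): [(1, 2, 3), (4, 11, 12)]
  Group 2 (a > b): [(2, 7, 4), (3, 6, 2)]
Optimal job order: [1, 4, 2, 3]
Schedule:
  Job 1: M1 done at 2, M2 done at 5
  Job 4: M1 done at 13, M2 done at 25
  Job 2: M1 done at 20, M2 done at 29
  Job 3: M1 done at 26, M2 done at 31
Makespan = 31

31


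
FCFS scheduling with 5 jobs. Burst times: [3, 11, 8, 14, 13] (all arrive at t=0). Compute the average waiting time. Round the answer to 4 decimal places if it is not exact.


FCFS order (as given): [3, 11, 8, 14, 13]
Waiting times:
  Job 1: wait = 0
  Job 2: wait = 3
  Job 3: wait = 14
  Job 4: wait = 22
  Job 5: wait = 36
Sum of waiting times = 75
Average waiting time = 75/5 = 15.0

15.0


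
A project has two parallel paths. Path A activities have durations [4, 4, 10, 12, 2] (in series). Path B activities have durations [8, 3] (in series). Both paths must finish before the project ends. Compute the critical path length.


Path A total = 4 + 4 + 10 + 12 + 2 = 32
Path B total = 8 + 3 = 11
Critical path = longest path = max(32, 11) = 32

32


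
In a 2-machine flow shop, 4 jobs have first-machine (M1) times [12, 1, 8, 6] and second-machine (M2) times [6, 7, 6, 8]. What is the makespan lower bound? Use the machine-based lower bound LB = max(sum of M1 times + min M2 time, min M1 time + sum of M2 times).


LB1 = sum(M1 times) + min(M2 times) = 27 + 6 = 33
LB2 = min(M1 times) + sum(M2 times) = 1 + 27 = 28
Lower bound = max(LB1, LB2) = max(33, 28) = 33

33


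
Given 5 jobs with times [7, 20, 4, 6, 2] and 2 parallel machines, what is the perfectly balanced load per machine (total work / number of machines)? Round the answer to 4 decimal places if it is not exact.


Total processing time = 7 + 20 + 4 + 6 + 2 = 39
Number of machines = 2
Ideal balanced load = 39 / 2 = 19.5

19.5


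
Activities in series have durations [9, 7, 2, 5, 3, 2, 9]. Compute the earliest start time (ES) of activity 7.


Activity 7 starts after activities 1 through 6 complete.
Predecessor durations: [9, 7, 2, 5, 3, 2]
ES = 9 + 7 + 2 + 5 + 3 + 2 = 28

28


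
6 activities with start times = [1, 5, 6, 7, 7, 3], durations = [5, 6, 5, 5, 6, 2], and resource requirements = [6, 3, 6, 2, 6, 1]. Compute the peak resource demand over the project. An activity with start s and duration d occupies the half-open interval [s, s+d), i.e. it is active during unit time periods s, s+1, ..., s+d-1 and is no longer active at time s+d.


Each activity i is active on [start_i, start_i + duration_i).
Compute total resource usage per time slot:
  t=0: active resources = [], total = 0
  t=1: active resources = [6], total = 6
  t=2: active resources = [6], total = 6
  t=3: active resources = [6, 1], total = 7
  t=4: active resources = [6, 1], total = 7
  t=5: active resources = [6, 3], total = 9
  t=6: active resources = [3, 6], total = 9
  t=7: active resources = [3, 6, 2, 6], total = 17
  t=8: active resources = [3, 6, 2, 6], total = 17
  t=9: active resources = [3, 6, 2, 6], total = 17
  t=10: active resources = [3, 6, 2, 6], total = 17
  t=11: active resources = [2, 6], total = 8
  t=12: active resources = [6], total = 6
Peak resource demand = 17

17


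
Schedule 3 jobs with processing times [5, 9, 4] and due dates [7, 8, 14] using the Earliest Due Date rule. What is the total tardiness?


Sort by due date (EDD order): [(5, 7), (9, 8), (4, 14)]
Compute completion times and tardiness:
  Job 1: p=5, d=7, C=5, tardiness=max(0,5-7)=0
  Job 2: p=9, d=8, C=14, tardiness=max(0,14-8)=6
  Job 3: p=4, d=14, C=18, tardiness=max(0,18-14)=4
Total tardiness = 10

10


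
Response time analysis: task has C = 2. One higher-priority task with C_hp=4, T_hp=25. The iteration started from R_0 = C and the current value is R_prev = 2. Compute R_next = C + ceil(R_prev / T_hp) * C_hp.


R_next = C + ceil(R_prev / T_hp) * C_hp
ceil(2 / 25) = ceil(0.08) = 1
Interference = 1 * 4 = 4
R_next = 2 + 4 = 6

6


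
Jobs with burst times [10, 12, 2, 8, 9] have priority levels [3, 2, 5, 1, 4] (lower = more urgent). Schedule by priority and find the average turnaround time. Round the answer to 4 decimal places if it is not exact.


Sort by priority (ascending = highest first):
Order: [(1, 8), (2, 12), (3, 10), (4, 9), (5, 2)]
Completion times:
  Priority 1, burst=8, C=8
  Priority 2, burst=12, C=20
  Priority 3, burst=10, C=30
  Priority 4, burst=9, C=39
  Priority 5, burst=2, C=41
Average turnaround = 138/5 = 27.6

27.6


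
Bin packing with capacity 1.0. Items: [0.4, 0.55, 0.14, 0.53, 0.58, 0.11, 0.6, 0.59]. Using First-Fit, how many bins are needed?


Place items sequentially using First-Fit:
  Item 0.4 -> new Bin 1
  Item 0.55 -> Bin 1 (now 0.95)
  Item 0.14 -> new Bin 2
  Item 0.53 -> Bin 2 (now 0.67)
  Item 0.58 -> new Bin 3
  Item 0.11 -> Bin 2 (now 0.78)
  Item 0.6 -> new Bin 4
  Item 0.59 -> new Bin 5
Total bins used = 5

5


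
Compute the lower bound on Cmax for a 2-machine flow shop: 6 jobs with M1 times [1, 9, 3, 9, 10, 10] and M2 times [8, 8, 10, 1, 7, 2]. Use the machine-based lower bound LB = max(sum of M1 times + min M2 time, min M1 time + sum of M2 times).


LB1 = sum(M1 times) + min(M2 times) = 42 + 1 = 43
LB2 = min(M1 times) + sum(M2 times) = 1 + 36 = 37
Lower bound = max(LB1, LB2) = max(43, 37) = 43

43


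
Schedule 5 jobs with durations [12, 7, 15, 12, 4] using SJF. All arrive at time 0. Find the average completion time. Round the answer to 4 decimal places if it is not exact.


SJF order (ascending): [4, 7, 12, 12, 15]
Completion times:
  Job 1: burst=4, C=4
  Job 2: burst=7, C=11
  Job 3: burst=12, C=23
  Job 4: burst=12, C=35
  Job 5: burst=15, C=50
Average completion = 123/5 = 24.6

24.6


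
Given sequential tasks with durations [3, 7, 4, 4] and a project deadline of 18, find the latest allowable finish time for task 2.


LF(activity 2) = deadline - sum of successor durations
Successors: activities 3 through 4 with durations [4, 4]
Sum of successor durations = 8
LF = 18 - 8 = 10

10


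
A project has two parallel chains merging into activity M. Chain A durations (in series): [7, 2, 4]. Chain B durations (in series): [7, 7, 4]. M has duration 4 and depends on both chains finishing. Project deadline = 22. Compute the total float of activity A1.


Forward pass: ES(A1) = sum of predecessors on chain A = 0
EF = ES + duration = 0 + 7 = 7
Backward pass: LF(M) = deadline = 22; LS(M) = 22 - 4 = 18
LF(A1) = LS(M) - sum(successors on chain A) = 18 - 6 = 12
LS = LF - duration = 12 - 7 = 5
Total float = LS - ES = 5 - 0 = 5

5


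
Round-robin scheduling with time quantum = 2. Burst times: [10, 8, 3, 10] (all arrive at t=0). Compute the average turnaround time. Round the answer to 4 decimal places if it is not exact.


Time quantum = 2
Execution trace:
  J1 runs 2 units, time = 2
  J2 runs 2 units, time = 4
  J3 runs 2 units, time = 6
  J4 runs 2 units, time = 8
  J1 runs 2 units, time = 10
  J2 runs 2 units, time = 12
  J3 runs 1 units, time = 13
  J4 runs 2 units, time = 15
  J1 runs 2 units, time = 17
  J2 runs 2 units, time = 19
  J4 runs 2 units, time = 21
  J1 runs 2 units, time = 23
  J2 runs 2 units, time = 25
  J4 runs 2 units, time = 27
  J1 runs 2 units, time = 29
  J4 runs 2 units, time = 31
Finish times: [29, 25, 13, 31]
Average turnaround = 98/4 = 24.5

24.5


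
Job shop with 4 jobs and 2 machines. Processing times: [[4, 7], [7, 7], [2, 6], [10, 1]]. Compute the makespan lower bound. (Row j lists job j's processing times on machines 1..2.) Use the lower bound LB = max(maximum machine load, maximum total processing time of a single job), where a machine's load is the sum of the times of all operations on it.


Machine loads:
  Machine 1: 4 + 7 + 2 + 10 = 23
  Machine 2: 7 + 7 + 6 + 1 = 21
Max machine load = 23
Job totals:
  Job 1: 11
  Job 2: 14
  Job 3: 8
  Job 4: 11
Max job total = 14
Lower bound = max(23, 14) = 23

23
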